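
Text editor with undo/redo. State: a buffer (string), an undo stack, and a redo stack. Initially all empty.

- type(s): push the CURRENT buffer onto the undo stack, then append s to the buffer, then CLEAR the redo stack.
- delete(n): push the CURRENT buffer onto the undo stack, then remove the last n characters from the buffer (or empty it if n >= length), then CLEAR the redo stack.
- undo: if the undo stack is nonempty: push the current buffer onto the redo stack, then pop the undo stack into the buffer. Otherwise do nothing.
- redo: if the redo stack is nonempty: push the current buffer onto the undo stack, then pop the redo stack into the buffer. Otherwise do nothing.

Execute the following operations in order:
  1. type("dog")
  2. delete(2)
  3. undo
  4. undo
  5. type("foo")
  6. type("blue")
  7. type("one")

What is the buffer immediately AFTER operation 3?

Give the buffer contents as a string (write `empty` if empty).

After op 1 (type): buf='dog' undo_depth=1 redo_depth=0
After op 2 (delete): buf='d' undo_depth=2 redo_depth=0
After op 3 (undo): buf='dog' undo_depth=1 redo_depth=1

Answer: dog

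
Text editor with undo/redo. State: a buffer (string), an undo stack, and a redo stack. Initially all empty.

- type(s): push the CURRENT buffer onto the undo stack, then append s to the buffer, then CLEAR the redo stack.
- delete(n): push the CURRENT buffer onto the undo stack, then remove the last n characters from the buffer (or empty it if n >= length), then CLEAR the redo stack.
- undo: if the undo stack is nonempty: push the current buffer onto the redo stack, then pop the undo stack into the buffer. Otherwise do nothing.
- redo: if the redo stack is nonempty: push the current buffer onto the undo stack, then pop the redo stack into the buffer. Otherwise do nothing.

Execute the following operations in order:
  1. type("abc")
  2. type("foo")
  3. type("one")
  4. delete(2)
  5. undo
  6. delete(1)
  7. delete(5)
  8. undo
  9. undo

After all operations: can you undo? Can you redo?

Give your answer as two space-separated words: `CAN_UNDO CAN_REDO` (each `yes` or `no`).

After op 1 (type): buf='abc' undo_depth=1 redo_depth=0
After op 2 (type): buf='abcfoo' undo_depth=2 redo_depth=0
After op 3 (type): buf='abcfooone' undo_depth=3 redo_depth=0
After op 4 (delete): buf='abcfooo' undo_depth=4 redo_depth=0
After op 5 (undo): buf='abcfooone' undo_depth=3 redo_depth=1
After op 6 (delete): buf='abcfooon' undo_depth=4 redo_depth=0
After op 7 (delete): buf='abc' undo_depth=5 redo_depth=0
After op 8 (undo): buf='abcfooon' undo_depth=4 redo_depth=1
After op 9 (undo): buf='abcfooone' undo_depth=3 redo_depth=2

Answer: yes yes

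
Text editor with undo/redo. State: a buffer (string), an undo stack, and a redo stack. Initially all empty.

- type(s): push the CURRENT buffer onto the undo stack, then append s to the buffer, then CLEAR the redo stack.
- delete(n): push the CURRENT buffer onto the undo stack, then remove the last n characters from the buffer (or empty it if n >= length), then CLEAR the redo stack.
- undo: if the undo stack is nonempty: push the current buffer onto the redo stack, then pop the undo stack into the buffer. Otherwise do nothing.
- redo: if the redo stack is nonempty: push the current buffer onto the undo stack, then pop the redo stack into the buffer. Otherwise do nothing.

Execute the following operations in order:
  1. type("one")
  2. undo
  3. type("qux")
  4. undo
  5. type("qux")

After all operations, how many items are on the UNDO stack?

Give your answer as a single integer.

After op 1 (type): buf='one' undo_depth=1 redo_depth=0
After op 2 (undo): buf='(empty)' undo_depth=0 redo_depth=1
After op 3 (type): buf='qux' undo_depth=1 redo_depth=0
After op 4 (undo): buf='(empty)' undo_depth=0 redo_depth=1
After op 5 (type): buf='qux' undo_depth=1 redo_depth=0

Answer: 1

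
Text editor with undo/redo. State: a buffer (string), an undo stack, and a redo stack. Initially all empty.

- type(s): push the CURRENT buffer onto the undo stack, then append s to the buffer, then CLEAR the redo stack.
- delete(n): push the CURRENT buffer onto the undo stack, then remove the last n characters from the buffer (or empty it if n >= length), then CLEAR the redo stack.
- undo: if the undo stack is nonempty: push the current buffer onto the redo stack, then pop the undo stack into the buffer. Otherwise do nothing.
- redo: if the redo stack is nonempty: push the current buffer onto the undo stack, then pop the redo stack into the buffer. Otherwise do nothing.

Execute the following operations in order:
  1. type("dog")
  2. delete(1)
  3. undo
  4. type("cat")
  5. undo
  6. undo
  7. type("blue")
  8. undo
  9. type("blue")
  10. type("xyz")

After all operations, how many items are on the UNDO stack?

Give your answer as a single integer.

Answer: 2

Derivation:
After op 1 (type): buf='dog' undo_depth=1 redo_depth=0
After op 2 (delete): buf='do' undo_depth=2 redo_depth=0
After op 3 (undo): buf='dog' undo_depth=1 redo_depth=1
After op 4 (type): buf='dogcat' undo_depth=2 redo_depth=0
After op 5 (undo): buf='dog' undo_depth=1 redo_depth=1
After op 6 (undo): buf='(empty)' undo_depth=0 redo_depth=2
After op 7 (type): buf='blue' undo_depth=1 redo_depth=0
After op 8 (undo): buf='(empty)' undo_depth=0 redo_depth=1
After op 9 (type): buf='blue' undo_depth=1 redo_depth=0
After op 10 (type): buf='bluexyz' undo_depth=2 redo_depth=0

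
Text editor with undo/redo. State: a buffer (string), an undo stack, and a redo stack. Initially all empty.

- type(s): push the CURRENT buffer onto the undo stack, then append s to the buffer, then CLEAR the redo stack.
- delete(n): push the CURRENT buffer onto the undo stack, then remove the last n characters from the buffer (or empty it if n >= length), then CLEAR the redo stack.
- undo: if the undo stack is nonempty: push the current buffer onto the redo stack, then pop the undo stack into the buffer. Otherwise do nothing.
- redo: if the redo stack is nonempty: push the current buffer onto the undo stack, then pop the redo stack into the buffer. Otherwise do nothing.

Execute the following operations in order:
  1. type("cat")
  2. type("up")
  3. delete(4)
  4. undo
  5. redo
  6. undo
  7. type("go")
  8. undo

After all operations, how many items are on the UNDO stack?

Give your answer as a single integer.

After op 1 (type): buf='cat' undo_depth=1 redo_depth=0
After op 2 (type): buf='catup' undo_depth=2 redo_depth=0
After op 3 (delete): buf='c' undo_depth=3 redo_depth=0
After op 4 (undo): buf='catup' undo_depth=2 redo_depth=1
After op 5 (redo): buf='c' undo_depth=3 redo_depth=0
After op 6 (undo): buf='catup' undo_depth=2 redo_depth=1
After op 7 (type): buf='catupgo' undo_depth=3 redo_depth=0
After op 8 (undo): buf='catup' undo_depth=2 redo_depth=1

Answer: 2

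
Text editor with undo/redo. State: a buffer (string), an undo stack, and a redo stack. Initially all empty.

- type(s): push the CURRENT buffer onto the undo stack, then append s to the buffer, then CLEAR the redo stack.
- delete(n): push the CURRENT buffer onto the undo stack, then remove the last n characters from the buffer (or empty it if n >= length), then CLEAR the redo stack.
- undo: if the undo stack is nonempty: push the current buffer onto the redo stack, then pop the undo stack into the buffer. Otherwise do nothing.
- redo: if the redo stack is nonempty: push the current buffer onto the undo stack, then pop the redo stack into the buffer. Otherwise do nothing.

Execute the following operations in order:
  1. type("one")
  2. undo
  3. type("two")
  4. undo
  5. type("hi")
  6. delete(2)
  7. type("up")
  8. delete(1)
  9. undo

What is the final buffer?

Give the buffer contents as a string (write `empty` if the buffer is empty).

Answer: up

Derivation:
After op 1 (type): buf='one' undo_depth=1 redo_depth=0
After op 2 (undo): buf='(empty)' undo_depth=0 redo_depth=1
After op 3 (type): buf='two' undo_depth=1 redo_depth=0
After op 4 (undo): buf='(empty)' undo_depth=0 redo_depth=1
After op 5 (type): buf='hi' undo_depth=1 redo_depth=0
After op 6 (delete): buf='(empty)' undo_depth=2 redo_depth=0
After op 7 (type): buf='up' undo_depth=3 redo_depth=0
After op 8 (delete): buf='u' undo_depth=4 redo_depth=0
After op 9 (undo): buf='up' undo_depth=3 redo_depth=1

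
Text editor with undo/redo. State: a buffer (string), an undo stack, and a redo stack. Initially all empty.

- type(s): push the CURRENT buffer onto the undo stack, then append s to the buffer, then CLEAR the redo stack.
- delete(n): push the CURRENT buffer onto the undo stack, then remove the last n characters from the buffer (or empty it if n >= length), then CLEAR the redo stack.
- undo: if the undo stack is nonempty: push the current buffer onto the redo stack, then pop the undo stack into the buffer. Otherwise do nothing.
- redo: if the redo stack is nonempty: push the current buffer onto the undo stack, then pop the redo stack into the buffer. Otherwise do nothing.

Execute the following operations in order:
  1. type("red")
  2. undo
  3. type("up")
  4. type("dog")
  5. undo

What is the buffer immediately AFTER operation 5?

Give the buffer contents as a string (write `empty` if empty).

After op 1 (type): buf='red' undo_depth=1 redo_depth=0
After op 2 (undo): buf='(empty)' undo_depth=0 redo_depth=1
After op 3 (type): buf='up' undo_depth=1 redo_depth=0
After op 4 (type): buf='updog' undo_depth=2 redo_depth=0
After op 5 (undo): buf='up' undo_depth=1 redo_depth=1

Answer: up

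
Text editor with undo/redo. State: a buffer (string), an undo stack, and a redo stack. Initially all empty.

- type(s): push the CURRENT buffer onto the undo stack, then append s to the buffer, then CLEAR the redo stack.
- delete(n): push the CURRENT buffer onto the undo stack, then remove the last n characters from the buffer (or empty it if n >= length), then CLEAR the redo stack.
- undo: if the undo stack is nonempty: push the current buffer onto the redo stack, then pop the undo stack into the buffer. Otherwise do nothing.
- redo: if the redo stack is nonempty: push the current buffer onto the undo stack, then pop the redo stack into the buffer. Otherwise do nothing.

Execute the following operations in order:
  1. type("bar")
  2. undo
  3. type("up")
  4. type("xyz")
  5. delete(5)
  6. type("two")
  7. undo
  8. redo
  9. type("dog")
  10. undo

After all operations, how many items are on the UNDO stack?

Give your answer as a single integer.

After op 1 (type): buf='bar' undo_depth=1 redo_depth=0
After op 2 (undo): buf='(empty)' undo_depth=0 redo_depth=1
After op 3 (type): buf='up' undo_depth=1 redo_depth=0
After op 4 (type): buf='upxyz' undo_depth=2 redo_depth=0
After op 5 (delete): buf='(empty)' undo_depth=3 redo_depth=0
After op 6 (type): buf='two' undo_depth=4 redo_depth=0
After op 7 (undo): buf='(empty)' undo_depth=3 redo_depth=1
After op 8 (redo): buf='two' undo_depth=4 redo_depth=0
After op 9 (type): buf='twodog' undo_depth=5 redo_depth=0
After op 10 (undo): buf='two' undo_depth=4 redo_depth=1

Answer: 4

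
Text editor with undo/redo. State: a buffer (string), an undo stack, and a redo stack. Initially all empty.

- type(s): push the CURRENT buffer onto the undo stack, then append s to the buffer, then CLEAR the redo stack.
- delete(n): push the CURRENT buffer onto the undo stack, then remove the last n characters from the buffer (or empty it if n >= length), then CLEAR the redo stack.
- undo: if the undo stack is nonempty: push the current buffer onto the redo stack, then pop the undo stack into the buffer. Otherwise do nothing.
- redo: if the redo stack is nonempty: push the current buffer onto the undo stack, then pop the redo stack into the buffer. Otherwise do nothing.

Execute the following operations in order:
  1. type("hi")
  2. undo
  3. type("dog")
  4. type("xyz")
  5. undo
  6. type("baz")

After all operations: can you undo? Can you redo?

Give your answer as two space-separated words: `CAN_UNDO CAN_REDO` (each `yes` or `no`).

Answer: yes no

Derivation:
After op 1 (type): buf='hi' undo_depth=1 redo_depth=0
After op 2 (undo): buf='(empty)' undo_depth=0 redo_depth=1
After op 3 (type): buf='dog' undo_depth=1 redo_depth=0
After op 4 (type): buf='dogxyz' undo_depth=2 redo_depth=0
After op 5 (undo): buf='dog' undo_depth=1 redo_depth=1
After op 6 (type): buf='dogbaz' undo_depth=2 redo_depth=0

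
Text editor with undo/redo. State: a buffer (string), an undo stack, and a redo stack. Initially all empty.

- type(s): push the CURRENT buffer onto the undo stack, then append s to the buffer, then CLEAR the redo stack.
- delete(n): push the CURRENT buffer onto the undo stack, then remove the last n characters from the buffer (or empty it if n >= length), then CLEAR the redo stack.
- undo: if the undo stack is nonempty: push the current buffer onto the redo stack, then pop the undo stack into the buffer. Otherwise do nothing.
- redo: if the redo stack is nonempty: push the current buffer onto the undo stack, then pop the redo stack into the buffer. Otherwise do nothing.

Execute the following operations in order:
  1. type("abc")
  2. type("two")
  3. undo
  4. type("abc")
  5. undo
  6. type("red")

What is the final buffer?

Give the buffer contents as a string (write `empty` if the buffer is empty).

Answer: abcred

Derivation:
After op 1 (type): buf='abc' undo_depth=1 redo_depth=0
After op 2 (type): buf='abctwo' undo_depth=2 redo_depth=0
After op 3 (undo): buf='abc' undo_depth=1 redo_depth=1
After op 4 (type): buf='abcabc' undo_depth=2 redo_depth=0
After op 5 (undo): buf='abc' undo_depth=1 redo_depth=1
After op 6 (type): buf='abcred' undo_depth=2 redo_depth=0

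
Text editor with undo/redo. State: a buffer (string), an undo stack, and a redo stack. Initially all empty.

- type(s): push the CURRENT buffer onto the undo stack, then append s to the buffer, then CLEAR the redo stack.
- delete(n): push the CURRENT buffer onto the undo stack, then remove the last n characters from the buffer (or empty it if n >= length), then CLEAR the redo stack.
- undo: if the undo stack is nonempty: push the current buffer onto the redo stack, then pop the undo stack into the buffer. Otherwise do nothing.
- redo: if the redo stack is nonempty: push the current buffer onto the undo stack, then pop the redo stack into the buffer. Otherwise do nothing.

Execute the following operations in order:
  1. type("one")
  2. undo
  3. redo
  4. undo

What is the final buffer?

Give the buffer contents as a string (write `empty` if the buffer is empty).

After op 1 (type): buf='one' undo_depth=1 redo_depth=0
After op 2 (undo): buf='(empty)' undo_depth=0 redo_depth=1
After op 3 (redo): buf='one' undo_depth=1 redo_depth=0
After op 4 (undo): buf='(empty)' undo_depth=0 redo_depth=1

Answer: empty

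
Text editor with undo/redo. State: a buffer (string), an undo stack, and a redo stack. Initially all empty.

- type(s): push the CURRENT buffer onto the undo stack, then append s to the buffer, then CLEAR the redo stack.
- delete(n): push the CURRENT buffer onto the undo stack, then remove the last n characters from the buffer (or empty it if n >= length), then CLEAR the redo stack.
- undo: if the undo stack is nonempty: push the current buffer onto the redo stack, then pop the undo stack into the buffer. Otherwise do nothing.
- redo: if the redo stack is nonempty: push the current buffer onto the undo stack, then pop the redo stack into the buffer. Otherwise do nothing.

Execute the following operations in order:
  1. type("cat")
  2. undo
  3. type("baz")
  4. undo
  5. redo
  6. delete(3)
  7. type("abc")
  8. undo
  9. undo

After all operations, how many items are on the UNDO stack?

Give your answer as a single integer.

Answer: 1

Derivation:
After op 1 (type): buf='cat' undo_depth=1 redo_depth=0
After op 2 (undo): buf='(empty)' undo_depth=0 redo_depth=1
After op 3 (type): buf='baz' undo_depth=1 redo_depth=0
After op 4 (undo): buf='(empty)' undo_depth=0 redo_depth=1
After op 5 (redo): buf='baz' undo_depth=1 redo_depth=0
After op 6 (delete): buf='(empty)' undo_depth=2 redo_depth=0
After op 7 (type): buf='abc' undo_depth=3 redo_depth=0
After op 8 (undo): buf='(empty)' undo_depth=2 redo_depth=1
After op 9 (undo): buf='baz' undo_depth=1 redo_depth=2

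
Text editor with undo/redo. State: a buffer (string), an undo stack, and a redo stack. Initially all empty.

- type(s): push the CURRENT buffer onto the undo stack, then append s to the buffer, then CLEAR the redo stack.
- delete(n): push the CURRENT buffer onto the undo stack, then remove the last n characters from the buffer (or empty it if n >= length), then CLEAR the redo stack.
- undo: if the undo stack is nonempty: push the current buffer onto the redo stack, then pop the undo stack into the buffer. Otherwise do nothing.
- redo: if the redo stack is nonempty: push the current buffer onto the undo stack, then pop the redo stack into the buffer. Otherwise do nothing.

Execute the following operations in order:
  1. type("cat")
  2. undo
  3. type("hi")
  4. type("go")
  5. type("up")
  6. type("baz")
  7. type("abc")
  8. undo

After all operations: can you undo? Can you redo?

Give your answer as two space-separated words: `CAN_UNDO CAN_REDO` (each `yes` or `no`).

After op 1 (type): buf='cat' undo_depth=1 redo_depth=0
After op 2 (undo): buf='(empty)' undo_depth=0 redo_depth=1
After op 3 (type): buf='hi' undo_depth=1 redo_depth=0
After op 4 (type): buf='higo' undo_depth=2 redo_depth=0
After op 5 (type): buf='higoup' undo_depth=3 redo_depth=0
After op 6 (type): buf='higoupbaz' undo_depth=4 redo_depth=0
After op 7 (type): buf='higoupbazabc' undo_depth=5 redo_depth=0
After op 8 (undo): buf='higoupbaz' undo_depth=4 redo_depth=1

Answer: yes yes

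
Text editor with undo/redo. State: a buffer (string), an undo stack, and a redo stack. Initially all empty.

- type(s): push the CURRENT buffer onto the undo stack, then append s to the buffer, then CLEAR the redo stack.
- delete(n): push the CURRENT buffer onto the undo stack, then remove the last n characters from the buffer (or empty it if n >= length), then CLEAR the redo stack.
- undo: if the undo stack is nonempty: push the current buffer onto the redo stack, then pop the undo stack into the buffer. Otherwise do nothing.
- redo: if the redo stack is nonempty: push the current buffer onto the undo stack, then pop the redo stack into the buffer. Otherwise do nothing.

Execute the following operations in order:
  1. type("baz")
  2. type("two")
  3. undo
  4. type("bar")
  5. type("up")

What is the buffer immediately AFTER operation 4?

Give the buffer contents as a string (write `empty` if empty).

After op 1 (type): buf='baz' undo_depth=1 redo_depth=0
After op 2 (type): buf='baztwo' undo_depth=2 redo_depth=0
After op 3 (undo): buf='baz' undo_depth=1 redo_depth=1
After op 4 (type): buf='bazbar' undo_depth=2 redo_depth=0

Answer: bazbar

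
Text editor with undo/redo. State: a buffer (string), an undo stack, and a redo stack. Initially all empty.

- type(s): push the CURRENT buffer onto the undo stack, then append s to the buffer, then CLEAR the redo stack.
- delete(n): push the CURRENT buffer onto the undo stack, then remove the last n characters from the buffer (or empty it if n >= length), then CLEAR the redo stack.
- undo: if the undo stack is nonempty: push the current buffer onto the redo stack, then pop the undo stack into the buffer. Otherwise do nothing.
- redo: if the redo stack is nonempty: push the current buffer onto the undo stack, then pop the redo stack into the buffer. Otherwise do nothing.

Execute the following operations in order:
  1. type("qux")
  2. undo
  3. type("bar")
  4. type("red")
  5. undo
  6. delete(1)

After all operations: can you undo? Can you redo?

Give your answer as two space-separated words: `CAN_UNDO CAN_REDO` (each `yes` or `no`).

After op 1 (type): buf='qux' undo_depth=1 redo_depth=0
After op 2 (undo): buf='(empty)' undo_depth=0 redo_depth=1
After op 3 (type): buf='bar' undo_depth=1 redo_depth=0
After op 4 (type): buf='barred' undo_depth=2 redo_depth=0
After op 5 (undo): buf='bar' undo_depth=1 redo_depth=1
After op 6 (delete): buf='ba' undo_depth=2 redo_depth=0

Answer: yes no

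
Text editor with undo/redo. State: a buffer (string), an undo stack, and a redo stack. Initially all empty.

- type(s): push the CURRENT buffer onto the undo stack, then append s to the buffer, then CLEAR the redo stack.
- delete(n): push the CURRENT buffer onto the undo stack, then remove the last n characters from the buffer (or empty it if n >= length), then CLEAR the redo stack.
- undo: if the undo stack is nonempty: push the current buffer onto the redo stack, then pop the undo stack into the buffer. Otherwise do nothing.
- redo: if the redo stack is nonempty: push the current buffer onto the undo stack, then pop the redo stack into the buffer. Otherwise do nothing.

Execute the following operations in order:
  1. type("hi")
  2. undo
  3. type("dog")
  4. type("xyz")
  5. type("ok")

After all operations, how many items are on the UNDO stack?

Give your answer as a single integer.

After op 1 (type): buf='hi' undo_depth=1 redo_depth=0
After op 2 (undo): buf='(empty)' undo_depth=0 redo_depth=1
After op 3 (type): buf='dog' undo_depth=1 redo_depth=0
After op 4 (type): buf='dogxyz' undo_depth=2 redo_depth=0
After op 5 (type): buf='dogxyzok' undo_depth=3 redo_depth=0

Answer: 3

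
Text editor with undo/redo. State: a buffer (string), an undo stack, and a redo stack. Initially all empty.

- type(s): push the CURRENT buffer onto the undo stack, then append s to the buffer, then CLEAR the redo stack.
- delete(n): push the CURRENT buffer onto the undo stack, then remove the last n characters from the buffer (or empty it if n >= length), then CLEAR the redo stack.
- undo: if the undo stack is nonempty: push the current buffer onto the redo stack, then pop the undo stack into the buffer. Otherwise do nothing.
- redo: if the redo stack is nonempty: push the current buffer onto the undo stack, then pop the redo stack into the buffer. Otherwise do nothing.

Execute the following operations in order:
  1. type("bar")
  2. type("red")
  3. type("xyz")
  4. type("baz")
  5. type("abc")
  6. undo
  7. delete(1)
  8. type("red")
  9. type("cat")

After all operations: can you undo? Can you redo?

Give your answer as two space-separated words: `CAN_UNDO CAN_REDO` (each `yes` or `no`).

Answer: yes no

Derivation:
After op 1 (type): buf='bar' undo_depth=1 redo_depth=0
After op 2 (type): buf='barred' undo_depth=2 redo_depth=0
After op 3 (type): buf='barredxyz' undo_depth=3 redo_depth=0
After op 4 (type): buf='barredxyzbaz' undo_depth=4 redo_depth=0
After op 5 (type): buf='barredxyzbazabc' undo_depth=5 redo_depth=0
After op 6 (undo): buf='barredxyzbaz' undo_depth=4 redo_depth=1
After op 7 (delete): buf='barredxyzba' undo_depth=5 redo_depth=0
After op 8 (type): buf='barredxyzbared' undo_depth=6 redo_depth=0
After op 9 (type): buf='barredxyzbaredcat' undo_depth=7 redo_depth=0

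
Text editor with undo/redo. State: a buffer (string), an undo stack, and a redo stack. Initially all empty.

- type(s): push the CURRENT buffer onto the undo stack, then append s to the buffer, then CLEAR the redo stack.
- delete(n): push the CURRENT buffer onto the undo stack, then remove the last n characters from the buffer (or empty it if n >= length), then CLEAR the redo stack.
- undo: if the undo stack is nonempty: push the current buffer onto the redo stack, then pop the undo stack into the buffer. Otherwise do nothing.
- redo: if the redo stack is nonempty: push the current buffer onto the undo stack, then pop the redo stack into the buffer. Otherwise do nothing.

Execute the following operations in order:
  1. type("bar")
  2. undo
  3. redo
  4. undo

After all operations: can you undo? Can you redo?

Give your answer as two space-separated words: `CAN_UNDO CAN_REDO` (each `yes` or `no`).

After op 1 (type): buf='bar' undo_depth=1 redo_depth=0
After op 2 (undo): buf='(empty)' undo_depth=0 redo_depth=1
After op 3 (redo): buf='bar' undo_depth=1 redo_depth=0
After op 4 (undo): buf='(empty)' undo_depth=0 redo_depth=1

Answer: no yes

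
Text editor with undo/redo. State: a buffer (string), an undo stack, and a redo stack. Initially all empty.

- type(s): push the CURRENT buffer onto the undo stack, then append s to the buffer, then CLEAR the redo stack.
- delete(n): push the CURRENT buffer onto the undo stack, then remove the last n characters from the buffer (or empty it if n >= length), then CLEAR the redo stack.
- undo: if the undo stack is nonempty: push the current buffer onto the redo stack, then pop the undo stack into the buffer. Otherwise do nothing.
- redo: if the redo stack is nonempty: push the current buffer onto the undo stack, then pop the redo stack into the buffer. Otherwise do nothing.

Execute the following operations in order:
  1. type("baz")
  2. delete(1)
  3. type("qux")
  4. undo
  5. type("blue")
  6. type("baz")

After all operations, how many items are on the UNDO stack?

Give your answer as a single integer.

After op 1 (type): buf='baz' undo_depth=1 redo_depth=0
After op 2 (delete): buf='ba' undo_depth=2 redo_depth=0
After op 3 (type): buf='baqux' undo_depth=3 redo_depth=0
After op 4 (undo): buf='ba' undo_depth=2 redo_depth=1
After op 5 (type): buf='bablue' undo_depth=3 redo_depth=0
After op 6 (type): buf='babluebaz' undo_depth=4 redo_depth=0

Answer: 4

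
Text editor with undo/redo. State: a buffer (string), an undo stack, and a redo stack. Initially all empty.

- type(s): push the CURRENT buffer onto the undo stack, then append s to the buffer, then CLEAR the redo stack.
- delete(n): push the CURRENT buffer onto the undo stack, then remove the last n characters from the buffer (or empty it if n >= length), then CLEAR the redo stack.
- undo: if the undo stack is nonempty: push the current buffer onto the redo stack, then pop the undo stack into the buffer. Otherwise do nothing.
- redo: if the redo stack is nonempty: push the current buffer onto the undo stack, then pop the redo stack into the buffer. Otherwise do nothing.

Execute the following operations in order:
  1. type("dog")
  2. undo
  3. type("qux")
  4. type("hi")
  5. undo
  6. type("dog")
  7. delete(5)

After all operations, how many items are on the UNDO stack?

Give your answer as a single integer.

After op 1 (type): buf='dog' undo_depth=1 redo_depth=0
After op 2 (undo): buf='(empty)' undo_depth=0 redo_depth=1
After op 3 (type): buf='qux' undo_depth=1 redo_depth=0
After op 4 (type): buf='quxhi' undo_depth=2 redo_depth=0
After op 5 (undo): buf='qux' undo_depth=1 redo_depth=1
After op 6 (type): buf='quxdog' undo_depth=2 redo_depth=0
After op 7 (delete): buf='q' undo_depth=3 redo_depth=0

Answer: 3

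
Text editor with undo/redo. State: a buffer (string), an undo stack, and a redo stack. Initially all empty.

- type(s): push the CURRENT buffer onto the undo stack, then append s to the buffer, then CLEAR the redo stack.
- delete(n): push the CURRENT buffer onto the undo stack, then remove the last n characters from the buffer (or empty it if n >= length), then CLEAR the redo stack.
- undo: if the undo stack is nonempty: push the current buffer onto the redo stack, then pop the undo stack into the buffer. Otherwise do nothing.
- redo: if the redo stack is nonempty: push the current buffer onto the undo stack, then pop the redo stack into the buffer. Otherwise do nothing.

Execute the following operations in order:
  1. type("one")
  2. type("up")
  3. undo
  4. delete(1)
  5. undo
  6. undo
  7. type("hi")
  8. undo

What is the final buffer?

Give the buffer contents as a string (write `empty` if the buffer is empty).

Answer: empty

Derivation:
After op 1 (type): buf='one' undo_depth=1 redo_depth=0
After op 2 (type): buf='oneup' undo_depth=2 redo_depth=0
After op 3 (undo): buf='one' undo_depth=1 redo_depth=1
After op 4 (delete): buf='on' undo_depth=2 redo_depth=0
After op 5 (undo): buf='one' undo_depth=1 redo_depth=1
After op 6 (undo): buf='(empty)' undo_depth=0 redo_depth=2
After op 7 (type): buf='hi' undo_depth=1 redo_depth=0
After op 8 (undo): buf='(empty)' undo_depth=0 redo_depth=1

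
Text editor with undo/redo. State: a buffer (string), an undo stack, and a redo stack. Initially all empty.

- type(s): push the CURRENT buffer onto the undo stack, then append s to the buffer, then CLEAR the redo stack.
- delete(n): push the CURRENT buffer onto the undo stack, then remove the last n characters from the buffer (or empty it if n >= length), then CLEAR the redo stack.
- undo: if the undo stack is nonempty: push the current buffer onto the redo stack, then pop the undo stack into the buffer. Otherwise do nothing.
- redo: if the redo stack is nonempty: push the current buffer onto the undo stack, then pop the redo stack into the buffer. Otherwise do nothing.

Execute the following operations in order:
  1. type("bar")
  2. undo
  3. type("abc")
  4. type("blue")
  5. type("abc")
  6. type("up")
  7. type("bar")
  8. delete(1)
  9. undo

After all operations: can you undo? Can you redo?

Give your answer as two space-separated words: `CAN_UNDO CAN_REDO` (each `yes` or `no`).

Answer: yes yes

Derivation:
After op 1 (type): buf='bar' undo_depth=1 redo_depth=0
After op 2 (undo): buf='(empty)' undo_depth=0 redo_depth=1
After op 3 (type): buf='abc' undo_depth=1 redo_depth=0
After op 4 (type): buf='abcblue' undo_depth=2 redo_depth=0
After op 5 (type): buf='abcblueabc' undo_depth=3 redo_depth=0
After op 6 (type): buf='abcblueabcup' undo_depth=4 redo_depth=0
After op 7 (type): buf='abcblueabcupbar' undo_depth=5 redo_depth=0
After op 8 (delete): buf='abcblueabcupba' undo_depth=6 redo_depth=0
After op 9 (undo): buf='abcblueabcupbar' undo_depth=5 redo_depth=1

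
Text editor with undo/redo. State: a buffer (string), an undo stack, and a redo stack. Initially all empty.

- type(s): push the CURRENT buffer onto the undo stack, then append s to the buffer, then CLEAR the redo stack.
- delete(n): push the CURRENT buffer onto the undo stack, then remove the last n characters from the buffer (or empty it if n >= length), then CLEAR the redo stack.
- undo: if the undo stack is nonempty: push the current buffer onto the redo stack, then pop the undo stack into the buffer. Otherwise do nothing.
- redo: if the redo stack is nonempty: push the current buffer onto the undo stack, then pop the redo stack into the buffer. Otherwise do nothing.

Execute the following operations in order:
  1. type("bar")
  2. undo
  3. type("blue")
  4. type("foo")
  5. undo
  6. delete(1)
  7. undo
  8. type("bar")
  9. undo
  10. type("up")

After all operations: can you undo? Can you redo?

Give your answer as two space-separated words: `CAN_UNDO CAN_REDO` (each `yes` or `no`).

After op 1 (type): buf='bar' undo_depth=1 redo_depth=0
After op 2 (undo): buf='(empty)' undo_depth=0 redo_depth=1
After op 3 (type): buf='blue' undo_depth=1 redo_depth=0
After op 4 (type): buf='bluefoo' undo_depth=2 redo_depth=0
After op 5 (undo): buf='blue' undo_depth=1 redo_depth=1
After op 6 (delete): buf='blu' undo_depth=2 redo_depth=0
After op 7 (undo): buf='blue' undo_depth=1 redo_depth=1
After op 8 (type): buf='bluebar' undo_depth=2 redo_depth=0
After op 9 (undo): buf='blue' undo_depth=1 redo_depth=1
After op 10 (type): buf='blueup' undo_depth=2 redo_depth=0

Answer: yes no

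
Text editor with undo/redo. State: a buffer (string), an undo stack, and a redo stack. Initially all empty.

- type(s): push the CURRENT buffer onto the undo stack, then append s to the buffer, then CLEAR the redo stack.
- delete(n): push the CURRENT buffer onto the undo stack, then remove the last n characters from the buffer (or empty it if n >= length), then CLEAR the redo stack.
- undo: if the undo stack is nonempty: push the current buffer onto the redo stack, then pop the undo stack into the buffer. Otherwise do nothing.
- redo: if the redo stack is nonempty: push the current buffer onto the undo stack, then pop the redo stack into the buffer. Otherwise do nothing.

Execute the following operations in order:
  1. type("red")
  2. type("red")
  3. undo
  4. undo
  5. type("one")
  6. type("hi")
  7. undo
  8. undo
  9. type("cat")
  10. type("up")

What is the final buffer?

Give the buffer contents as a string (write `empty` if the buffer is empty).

Answer: catup

Derivation:
After op 1 (type): buf='red' undo_depth=1 redo_depth=0
After op 2 (type): buf='redred' undo_depth=2 redo_depth=0
After op 3 (undo): buf='red' undo_depth=1 redo_depth=1
After op 4 (undo): buf='(empty)' undo_depth=0 redo_depth=2
After op 5 (type): buf='one' undo_depth=1 redo_depth=0
After op 6 (type): buf='onehi' undo_depth=2 redo_depth=0
After op 7 (undo): buf='one' undo_depth=1 redo_depth=1
After op 8 (undo): buf='(empty)' undo_depth=0 redo_depth=2
After op 9 (type): buf='cat' undo_depth=1 redo_depth=0
After op 10 (type): buf='catup' undo_depth=2 redo_depth=0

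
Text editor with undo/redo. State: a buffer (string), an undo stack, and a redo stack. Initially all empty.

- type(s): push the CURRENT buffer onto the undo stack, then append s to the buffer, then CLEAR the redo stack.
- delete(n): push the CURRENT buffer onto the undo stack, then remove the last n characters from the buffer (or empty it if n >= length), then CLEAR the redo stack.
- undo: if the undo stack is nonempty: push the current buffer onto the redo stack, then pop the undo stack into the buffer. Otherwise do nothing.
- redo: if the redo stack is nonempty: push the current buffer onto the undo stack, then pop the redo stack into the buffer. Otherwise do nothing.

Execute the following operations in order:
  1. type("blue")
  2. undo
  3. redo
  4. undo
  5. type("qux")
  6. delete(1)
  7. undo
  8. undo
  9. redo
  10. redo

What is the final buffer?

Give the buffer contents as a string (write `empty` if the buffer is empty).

Answer: qu

Derivation:
After op 1 (type): buf='blue' undo_depth=1 redo_depth=0
After op 2 (undo): buf='(empty)' undo_depth=0 redo_depth=1
After op 3 (redo): buf='blue' undo_depth=1 redo_depth=0
After op 4 (undo): buf='(empty)' undo_depth=0 redo_depth=1
After op 5 (type): buf='qux' undo_depth=1 redo_depth=0
After op 6 (delete): buf='qu' undo_depth=2 redo_depth=0
After op 7 (undo): buf='qux' undo_depth=1 redo_depth=1
After op 8 (undo): buf='(empty)' undo_depth=0 redo_depth=2
After op 9 (redo): buf='qux' undo_depth=1 redo_depth=1
After op 10 (redo): buf='qu' undo_depth=2 redo_depth=0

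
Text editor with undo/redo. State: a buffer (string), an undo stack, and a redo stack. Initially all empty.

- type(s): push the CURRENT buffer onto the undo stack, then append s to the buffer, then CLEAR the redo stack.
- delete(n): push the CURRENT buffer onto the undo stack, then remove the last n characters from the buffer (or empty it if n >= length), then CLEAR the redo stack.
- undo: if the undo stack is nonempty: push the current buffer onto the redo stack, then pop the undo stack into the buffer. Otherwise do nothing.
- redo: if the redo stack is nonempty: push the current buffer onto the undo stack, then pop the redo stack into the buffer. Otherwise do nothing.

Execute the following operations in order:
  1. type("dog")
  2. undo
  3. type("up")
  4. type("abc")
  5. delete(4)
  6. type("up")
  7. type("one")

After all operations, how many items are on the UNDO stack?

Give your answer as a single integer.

Answer: 5

Derivation:
After op 1 (type): buf='dog' undo_depth=1 redo_depth=0
After op 2 (undo): buf='(empty)' undo_depth=0 redo_depth=1
After op 3 (type): buf='up' undo_depth=1 redo_depth=0
After op 4 (type): buf='upabc' undo_depth=2 redo_depth=0
After op 5 (delete): buf='u' undo_depth=3 redo_depth=0
After op 6 (type): buf='uup' undo_depth=4 redo_depth=0
After op 7 (type): buf='uupone' undo_depth=5 redo_depth=0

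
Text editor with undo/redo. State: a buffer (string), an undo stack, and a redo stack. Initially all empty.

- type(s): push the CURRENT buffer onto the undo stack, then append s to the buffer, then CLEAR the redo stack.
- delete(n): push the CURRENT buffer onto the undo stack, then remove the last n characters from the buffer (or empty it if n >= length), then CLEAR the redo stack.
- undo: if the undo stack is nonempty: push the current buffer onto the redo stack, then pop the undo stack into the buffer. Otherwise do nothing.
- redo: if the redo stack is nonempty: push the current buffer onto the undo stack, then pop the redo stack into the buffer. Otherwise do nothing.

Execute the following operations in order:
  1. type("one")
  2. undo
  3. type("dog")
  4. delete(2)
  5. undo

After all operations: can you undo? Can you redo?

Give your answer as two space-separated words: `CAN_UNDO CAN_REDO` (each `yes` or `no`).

After op 1 (type): buf='one' undo_depth=1 redo_depth=0
After op 2 (undo): buf='(empty)' undo_depth=0 redo_depth=1
After op 3 (type): buf='dog' undo_depth=1 redo_depth=0
After op 4 (delete): buf='d' undo_depth=2 redo_depth=0
After op 5 (undo): buf='dog' undo_depth=1 redo_depth=1

Answer: yes yes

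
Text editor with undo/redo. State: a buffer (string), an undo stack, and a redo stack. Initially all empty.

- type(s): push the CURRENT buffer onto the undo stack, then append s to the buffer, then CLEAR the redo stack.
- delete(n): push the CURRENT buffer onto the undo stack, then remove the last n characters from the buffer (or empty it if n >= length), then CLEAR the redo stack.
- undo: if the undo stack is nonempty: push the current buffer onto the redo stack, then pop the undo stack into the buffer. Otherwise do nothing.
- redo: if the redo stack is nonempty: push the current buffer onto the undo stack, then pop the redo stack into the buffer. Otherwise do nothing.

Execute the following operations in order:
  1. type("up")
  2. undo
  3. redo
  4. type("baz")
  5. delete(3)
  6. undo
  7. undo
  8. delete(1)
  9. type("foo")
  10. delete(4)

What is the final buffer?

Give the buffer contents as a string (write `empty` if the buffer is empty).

After op 1 (type): buf='up' undo_depth=1 redo_depth=0
After op 2 (undo): buf='(empty)' undo_depth=0 redo_depth=1
After op 3 (redo): buf='up' undo_depth=1 redo_depth=0
After op 4 (type): buf='upbaz' undo_depth=2 redo_depth=0
After op 5 (delete): buf='up' undo_depth=3 redo_depth=0
After op 6 (undo): buf='upbaz' undo_depth=2 redo_depth=1
After op 7 (undo): buf='up' undo_depth=1 redo_depth=2
After op 8 (delete): buf='u' undo_depth=2 redo_depth=0
After op 9 (type): buf='ufoo' undo_depth=3 redo_depth=0
After op 10 (delete): buf='(empty)' undo_depth=4 redo_depth=0

Answer: empty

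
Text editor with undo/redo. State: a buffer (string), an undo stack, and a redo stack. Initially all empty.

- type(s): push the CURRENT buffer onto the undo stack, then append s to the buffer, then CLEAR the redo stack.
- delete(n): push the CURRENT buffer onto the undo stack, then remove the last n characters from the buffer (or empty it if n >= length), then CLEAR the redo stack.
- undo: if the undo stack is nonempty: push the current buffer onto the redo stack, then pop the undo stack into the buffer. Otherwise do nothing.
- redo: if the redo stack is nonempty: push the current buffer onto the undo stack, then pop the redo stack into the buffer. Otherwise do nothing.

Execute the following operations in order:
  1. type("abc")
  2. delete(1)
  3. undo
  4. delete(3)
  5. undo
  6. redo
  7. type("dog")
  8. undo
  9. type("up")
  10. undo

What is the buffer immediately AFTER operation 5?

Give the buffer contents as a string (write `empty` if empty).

Answer: abc

Derivation:
After op 1 (type): buf='abc' undo_depth=1 redo_depth=0
After op 2 (delete): buf='ab' undo_depth=2 redo_depth=0
After op 3 (undo): buf='abc' undo_depth=1 redo_depth=1
After op 4 (delete): buf='(empty)' undo_depth=2 redo_depth=0
After op 5 (undo): buf='abc' undo_depth=1 redo_depth=1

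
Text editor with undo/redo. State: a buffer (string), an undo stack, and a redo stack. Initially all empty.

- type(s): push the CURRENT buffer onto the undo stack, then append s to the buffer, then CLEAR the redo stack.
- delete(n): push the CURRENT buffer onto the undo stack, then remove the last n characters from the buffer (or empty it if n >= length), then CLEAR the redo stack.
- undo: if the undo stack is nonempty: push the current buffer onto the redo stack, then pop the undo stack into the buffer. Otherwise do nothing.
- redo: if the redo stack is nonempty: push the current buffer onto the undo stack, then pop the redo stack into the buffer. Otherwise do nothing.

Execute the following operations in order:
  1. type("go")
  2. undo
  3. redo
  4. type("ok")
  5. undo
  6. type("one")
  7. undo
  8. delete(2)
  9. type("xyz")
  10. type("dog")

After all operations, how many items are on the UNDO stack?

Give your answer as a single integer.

After op 1 (type): buf='go' undo_depth=1 redo_depth=0
After op 2 (undo): buf='(empty)' undo_depth=0 redo_depth=1
After op 3 (redo): buf='go' undo_depth=1 redo_depth=0
After op 4 (type): buf='gook' undo_depth=2 redo_depth=0
After op 5 (undo): buf='go' undo_depth=1 redo_depth=1
After op 6 (type): buf='goone' undo_depth=2 redo_depth=0
After op 7 (undo): buf='go' undo_depth=1 redo_depth=1
After op 8 (delete): buf='(empty)' undo_depth=2 redo_depth=0
After op 9 (type): buf='xyz' undo_depth=3 redo_depth=0
After op 10 (type): buf='xyzdog' undo_depth=4 redo_depth=0

Answer: 4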